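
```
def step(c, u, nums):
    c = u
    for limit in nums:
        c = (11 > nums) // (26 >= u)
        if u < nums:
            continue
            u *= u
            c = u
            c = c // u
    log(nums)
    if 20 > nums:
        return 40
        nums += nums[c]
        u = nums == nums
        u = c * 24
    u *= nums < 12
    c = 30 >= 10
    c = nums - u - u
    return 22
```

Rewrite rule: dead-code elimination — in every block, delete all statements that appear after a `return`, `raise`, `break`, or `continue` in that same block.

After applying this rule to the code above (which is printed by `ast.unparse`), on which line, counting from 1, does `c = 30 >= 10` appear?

Transformed code:
def step(c, u, nums):
    c = u
    for limit in nums:
        c = (11 > nums) // (26 >= u)
        if u < nums:
            continue
    log(nums)
    if 20 > nums:
        return 40
    u *= nums < 12
    c = 30 >= 10
    c = nums - u - u
    return 22

11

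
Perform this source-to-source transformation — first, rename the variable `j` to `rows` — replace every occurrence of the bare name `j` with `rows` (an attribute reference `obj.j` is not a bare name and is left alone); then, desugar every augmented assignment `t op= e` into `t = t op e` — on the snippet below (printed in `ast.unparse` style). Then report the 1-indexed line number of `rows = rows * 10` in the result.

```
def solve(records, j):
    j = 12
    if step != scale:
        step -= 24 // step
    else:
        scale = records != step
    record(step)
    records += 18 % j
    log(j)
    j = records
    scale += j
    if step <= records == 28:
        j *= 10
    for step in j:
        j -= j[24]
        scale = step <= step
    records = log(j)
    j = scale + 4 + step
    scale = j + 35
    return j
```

13

Transformed code:
def solve(records, rows):
    rows = 12
    if step != scale:
        step = step - 24 // step
    else:
        scale = records != step
    record(step)
    records = records + 18 % rows
    log(rows)
    rows = records
    scale = scale + rows
    if step <= records == 28:
        rows = rows * 10
    for step in rows:
        rows = rows - rows[24]
        scale = step <= step
    records = log(rows)
    rows = scale + 4 + step
    scale = rows + 35
    return rows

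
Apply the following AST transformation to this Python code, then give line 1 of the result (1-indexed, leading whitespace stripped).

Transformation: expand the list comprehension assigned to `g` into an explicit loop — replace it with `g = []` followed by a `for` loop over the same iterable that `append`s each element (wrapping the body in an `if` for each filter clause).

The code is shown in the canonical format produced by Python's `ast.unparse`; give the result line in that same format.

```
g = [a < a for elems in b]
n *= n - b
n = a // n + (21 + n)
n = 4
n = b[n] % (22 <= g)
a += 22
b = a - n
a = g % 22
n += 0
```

g = []

Transformed code:
g = []
for elems in b:
    g.append(a < a)
n *= n - b
n = a // n + (21 + n)
n = 4
n = b[n] % (22 <= g)
a += 22
b = a - n
a = g % 22
n += 0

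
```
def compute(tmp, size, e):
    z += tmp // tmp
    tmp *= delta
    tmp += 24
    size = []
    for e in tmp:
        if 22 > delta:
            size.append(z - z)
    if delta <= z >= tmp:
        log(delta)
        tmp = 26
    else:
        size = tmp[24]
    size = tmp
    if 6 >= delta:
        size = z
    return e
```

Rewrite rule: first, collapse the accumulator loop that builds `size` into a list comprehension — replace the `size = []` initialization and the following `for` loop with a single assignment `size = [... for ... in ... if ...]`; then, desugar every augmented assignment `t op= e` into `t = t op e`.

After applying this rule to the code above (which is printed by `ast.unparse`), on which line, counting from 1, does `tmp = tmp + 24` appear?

Transformed code:
def compute(tmp, size, e):
    z = z + tmp // tmp
    tmp = tmp * delta
    tmp = tmp + 24
    size = [z - z for e in tmp if 22 > delta]
    if delta <= z >= tmp:
        log(delta)
        tmp = 26
    else:
        size = tmp[24]
    size = tmp
    if 6 >= delta:
        size = z
    return e

4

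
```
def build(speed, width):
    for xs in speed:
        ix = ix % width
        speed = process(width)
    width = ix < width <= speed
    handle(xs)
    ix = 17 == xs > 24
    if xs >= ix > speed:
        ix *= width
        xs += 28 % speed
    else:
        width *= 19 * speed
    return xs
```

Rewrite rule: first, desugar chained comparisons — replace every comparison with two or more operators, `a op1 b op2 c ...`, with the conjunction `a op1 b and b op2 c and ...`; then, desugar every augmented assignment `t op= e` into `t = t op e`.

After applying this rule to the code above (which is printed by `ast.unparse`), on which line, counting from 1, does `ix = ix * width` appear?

Transformed code:
def build(speed, width):
    for xs in speed:
        ix = ix % width
        speed = process(width)
    width = ix < width and width <= speed
    handle(xs)
    ix = 17 == xs and xs > 24
    if xs >= ix and ix > speed:
        ix = ix * width
        xs = xs + 28 % speed
    else:
        width = width * (19 * speed)
    return xs

9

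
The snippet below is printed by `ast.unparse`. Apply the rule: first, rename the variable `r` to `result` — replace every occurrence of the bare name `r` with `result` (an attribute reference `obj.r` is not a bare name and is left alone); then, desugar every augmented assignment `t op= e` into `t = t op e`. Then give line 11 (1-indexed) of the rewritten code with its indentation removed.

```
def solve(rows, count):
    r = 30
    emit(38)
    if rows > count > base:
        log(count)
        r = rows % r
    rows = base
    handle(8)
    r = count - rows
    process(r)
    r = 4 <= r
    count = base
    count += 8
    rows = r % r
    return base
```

result = 4 <= result

Transformed code:
def solve(rows, count):
    result = 30
    emit(38)
    if rows > count > base:
        log(count)
        result = rows % result
    rows = base
    handle(8)
    result = count - rows
    process(result)
    result = 4 <= result
    count = base
    count = count + 8
    rows = result % result
    return base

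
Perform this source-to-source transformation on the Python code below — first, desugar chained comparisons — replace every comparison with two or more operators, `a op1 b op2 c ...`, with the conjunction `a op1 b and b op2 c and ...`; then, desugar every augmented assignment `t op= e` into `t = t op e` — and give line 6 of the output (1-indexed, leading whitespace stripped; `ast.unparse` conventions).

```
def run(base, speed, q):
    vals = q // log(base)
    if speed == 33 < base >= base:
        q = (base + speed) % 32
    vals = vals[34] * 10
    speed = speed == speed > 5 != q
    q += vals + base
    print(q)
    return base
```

Transformed code:
def run(base, speed, q):
    vals = q // log(base)
    if speed == 33 and 33 < base and (base >= base):
        q = (base + speed) % 32
    vals = vals[34] * 10
    speed = speed == speed and speed > 5 and (5 != q)
    q = q + (vals + base)
    print(q)
    return base

speed = speed == speed and speed > 5 and (5 != q)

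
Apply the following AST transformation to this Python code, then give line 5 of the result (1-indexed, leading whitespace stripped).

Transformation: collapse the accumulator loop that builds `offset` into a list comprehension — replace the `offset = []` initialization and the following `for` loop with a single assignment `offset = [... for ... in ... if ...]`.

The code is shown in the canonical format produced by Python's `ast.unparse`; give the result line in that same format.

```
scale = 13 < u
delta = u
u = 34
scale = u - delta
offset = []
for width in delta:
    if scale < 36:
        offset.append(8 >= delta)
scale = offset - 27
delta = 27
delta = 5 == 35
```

Transformed code:
scale = 13 < u
delta = u
u = 34
scale = u - delta
offset = [8 >= delta for width in delta if scale < 36]
scale = offset - 27
delta = 27
delta = 5 == 35

offset = [8 >= delta for width in delta if scale < 36]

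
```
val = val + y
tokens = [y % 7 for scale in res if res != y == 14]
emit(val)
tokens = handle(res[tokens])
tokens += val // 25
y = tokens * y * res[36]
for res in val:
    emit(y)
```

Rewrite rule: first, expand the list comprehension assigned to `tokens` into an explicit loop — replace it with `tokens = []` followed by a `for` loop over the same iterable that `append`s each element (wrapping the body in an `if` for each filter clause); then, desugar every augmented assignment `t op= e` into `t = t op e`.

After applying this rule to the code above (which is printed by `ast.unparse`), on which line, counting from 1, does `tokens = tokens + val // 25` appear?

Transformed code:
val = val + y
tokens = []
for scale in res:
    if res != y == 14:
        tokens.append(y % 7)
emit(val)
tokens = handle(res[tokens])
tokens = tokens + val // 25
y = tokens * y * res[36]
for res in val:
    emit(y)

8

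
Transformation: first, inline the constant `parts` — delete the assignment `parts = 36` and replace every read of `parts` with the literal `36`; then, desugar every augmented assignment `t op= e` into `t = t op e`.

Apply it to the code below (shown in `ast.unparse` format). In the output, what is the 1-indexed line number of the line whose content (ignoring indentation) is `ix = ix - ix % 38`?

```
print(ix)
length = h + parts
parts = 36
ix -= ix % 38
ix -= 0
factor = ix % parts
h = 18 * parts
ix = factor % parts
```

3

Transformed code:
print(ix)
length = h + 36
ix = ix - ix % 38
ix = ix - 0
factor = ix % 36
h = 18 * 36
ix = factor % 36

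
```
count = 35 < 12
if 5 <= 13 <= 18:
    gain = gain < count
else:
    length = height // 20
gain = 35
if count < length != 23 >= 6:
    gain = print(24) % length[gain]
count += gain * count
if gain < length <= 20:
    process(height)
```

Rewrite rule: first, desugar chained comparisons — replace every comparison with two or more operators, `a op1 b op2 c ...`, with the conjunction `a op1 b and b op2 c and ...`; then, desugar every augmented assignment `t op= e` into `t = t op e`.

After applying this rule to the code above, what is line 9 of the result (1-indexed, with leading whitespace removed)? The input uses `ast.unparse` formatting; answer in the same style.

count = count + gain * count

Transformed code:
count = 35 < 12
if 5 <= 13 and 13 <= 18:
    gain = gain < count
else:
    length = height // 20
gain = 35
if count < length and length != 23 and (23 >= 6):
    gain = print(24) % length[gain]
count = count + gain * count
if gain < length and length <= 20:
    process(height)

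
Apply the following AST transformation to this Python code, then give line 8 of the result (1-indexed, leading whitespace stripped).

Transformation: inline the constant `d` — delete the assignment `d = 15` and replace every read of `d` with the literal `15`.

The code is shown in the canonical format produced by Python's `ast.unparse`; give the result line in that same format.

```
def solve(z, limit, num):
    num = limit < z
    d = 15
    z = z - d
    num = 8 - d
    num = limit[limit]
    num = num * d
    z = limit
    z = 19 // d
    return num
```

z = 19 // 15

Transformed code:
def solve(z, limit, num):
    num = limit < z
    z = z - 15
    num = 8 - 15
    num = limit[limit]
    num = num * 15
    z = limit
    z = 19 // 15
    return num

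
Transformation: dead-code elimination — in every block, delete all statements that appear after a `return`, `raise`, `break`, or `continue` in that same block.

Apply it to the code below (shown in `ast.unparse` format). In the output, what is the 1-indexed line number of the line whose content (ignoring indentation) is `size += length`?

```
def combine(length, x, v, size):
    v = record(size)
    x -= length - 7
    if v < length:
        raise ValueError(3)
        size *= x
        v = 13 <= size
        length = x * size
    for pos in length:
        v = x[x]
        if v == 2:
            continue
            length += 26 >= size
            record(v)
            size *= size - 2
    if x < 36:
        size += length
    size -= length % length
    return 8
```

Transformed code:
def combine(length, x, v, size):
    v = record(size)
    x -= length - 7
    if v < length:
        raise ValueError(3)
    for pos in length:
        v = x[x]
        if v == 2:
            continue
    if x < 36:
        size += length
    size -= length % length
    return 8

11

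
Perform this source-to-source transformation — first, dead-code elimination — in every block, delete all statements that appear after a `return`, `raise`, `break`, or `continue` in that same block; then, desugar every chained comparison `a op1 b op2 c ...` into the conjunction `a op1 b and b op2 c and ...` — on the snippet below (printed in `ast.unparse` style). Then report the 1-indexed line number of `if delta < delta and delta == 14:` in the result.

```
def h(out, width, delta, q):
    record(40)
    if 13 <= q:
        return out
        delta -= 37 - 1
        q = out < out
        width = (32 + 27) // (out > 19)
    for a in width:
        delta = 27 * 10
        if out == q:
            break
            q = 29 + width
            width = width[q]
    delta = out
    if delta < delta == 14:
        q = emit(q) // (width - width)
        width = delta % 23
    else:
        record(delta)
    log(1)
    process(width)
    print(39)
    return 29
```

Transformed code:
def h(out, width, delta, q):
    record(40)
    if 13 <= q:
        return out
    for a in width:
        delta = 27 * 10
        if out == q:
            break
    delta = out
    if delta < delta and delta == 14:
        q = emit(q) // (width - width)
        width = delta % 23
    else:
        record(delta)
    log(1)
    process(width)
    print(39)
    return 29

10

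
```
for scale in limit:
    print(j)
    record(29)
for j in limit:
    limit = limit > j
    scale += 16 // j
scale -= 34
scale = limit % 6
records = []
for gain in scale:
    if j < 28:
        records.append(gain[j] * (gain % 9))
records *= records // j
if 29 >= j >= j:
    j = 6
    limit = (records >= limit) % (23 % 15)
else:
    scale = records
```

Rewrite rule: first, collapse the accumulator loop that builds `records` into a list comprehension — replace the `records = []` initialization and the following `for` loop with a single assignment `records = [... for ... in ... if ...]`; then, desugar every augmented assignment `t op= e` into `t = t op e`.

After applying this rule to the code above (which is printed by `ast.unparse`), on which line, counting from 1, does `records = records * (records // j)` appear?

10

Transformed code:
for scale in limit:
    print(j)
    record(29)
for j in limit:
    limit = limit > j
    scale = scale + 16 // j
scale = scale - 34
scale = limit % 6
records = [gain[j] * (gain % 9) for gain in scale if j < 28]
records = records * (records // j)
if 29 >= j >= j:
    j = 6
    limit = (records >= limit) % (23 % 15)
else:
    scale = records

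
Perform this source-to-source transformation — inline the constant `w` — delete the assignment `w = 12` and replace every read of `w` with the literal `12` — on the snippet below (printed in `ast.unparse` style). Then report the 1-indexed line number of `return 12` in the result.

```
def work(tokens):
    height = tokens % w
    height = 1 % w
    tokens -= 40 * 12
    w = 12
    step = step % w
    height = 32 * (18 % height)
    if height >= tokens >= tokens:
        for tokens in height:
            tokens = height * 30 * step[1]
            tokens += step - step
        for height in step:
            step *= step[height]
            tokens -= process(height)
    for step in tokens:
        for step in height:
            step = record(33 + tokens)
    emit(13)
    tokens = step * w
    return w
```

Transformed code:
def work(tokens):
    height = tokens % 12
    height = 1 % 12
    tokens -= 40 * 12
    step = step % 12
    height = 32 * (18 % height)
    if height >= tokens >= tokens:
        for tokens in height:
            tokens = height * 30 * step[1]
            tokens += step - step
        for height in step:
            step *= step[height]
            tokens -= process(height)
    for step in tokens:
        for step in height:
            step = record(33 + tokens)
    emit(13)
    tokens = step * 12
    return 12

19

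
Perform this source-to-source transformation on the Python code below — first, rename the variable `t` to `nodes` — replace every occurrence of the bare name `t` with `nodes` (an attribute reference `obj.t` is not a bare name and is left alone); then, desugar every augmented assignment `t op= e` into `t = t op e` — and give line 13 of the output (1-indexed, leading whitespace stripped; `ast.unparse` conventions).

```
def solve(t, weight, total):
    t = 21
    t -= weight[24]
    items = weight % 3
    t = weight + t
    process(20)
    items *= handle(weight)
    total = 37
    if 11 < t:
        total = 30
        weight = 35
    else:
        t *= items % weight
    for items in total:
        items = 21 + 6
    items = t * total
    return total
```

Transformed code:
def solve(nodes, weight, total):
    nodes = 21
    nodes = nodes - weight[24]
    items = weight % 3
    nodes = weight + nodes
    process(20)
    items = items * handle(weight)
    total = 37
    if 11 < nodes:
        total = 30
        weight = 35
    else:
        nodes = nodes * (items % weight)
    for items in total:
        items = 21 + 6
    items = nodes * total
    return total

nodes = nodes * (items % weight)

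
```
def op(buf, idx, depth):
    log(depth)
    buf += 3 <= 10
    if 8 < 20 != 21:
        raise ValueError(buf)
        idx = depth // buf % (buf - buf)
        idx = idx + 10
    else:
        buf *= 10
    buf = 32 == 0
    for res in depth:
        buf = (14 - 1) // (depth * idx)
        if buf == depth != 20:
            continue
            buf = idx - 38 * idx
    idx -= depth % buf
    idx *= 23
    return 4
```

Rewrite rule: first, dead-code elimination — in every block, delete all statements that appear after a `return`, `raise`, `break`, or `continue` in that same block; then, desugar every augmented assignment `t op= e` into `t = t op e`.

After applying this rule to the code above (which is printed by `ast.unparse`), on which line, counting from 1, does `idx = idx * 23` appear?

Transformed code:
def op(buf, idx, depth):
    log(depth)
    buf = buf + (3 <= 10)
    if 8 < 20 != 21:
        raise ValueError(buf)
    else:
        buf = buf * 10
    buf = 32 == 0
    for res in depth:
        buf = (14 - 1) // (depth * idx)
        if buf == depth != 20:
            continue
    idx = idx - depth % buf
    idx = idx * 23
    return 4

14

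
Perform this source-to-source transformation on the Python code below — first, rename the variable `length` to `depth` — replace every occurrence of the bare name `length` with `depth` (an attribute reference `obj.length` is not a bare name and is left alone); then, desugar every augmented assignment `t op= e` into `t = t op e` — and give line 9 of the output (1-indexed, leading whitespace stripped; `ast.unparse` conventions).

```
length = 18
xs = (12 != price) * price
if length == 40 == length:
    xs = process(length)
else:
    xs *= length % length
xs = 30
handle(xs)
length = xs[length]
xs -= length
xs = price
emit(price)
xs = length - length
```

Transformed code:
depth = 18
xs = (12 != price) * price
if depth == 40 == depth:
    xs = process(depth)
else:
    xs = xs * (depth % depth)
xs = 30
handle(xs)
depth = xs[depth]
xs = xs - depth
xs = price
emit(price)
xs = depth - depth

depth = xs[depth]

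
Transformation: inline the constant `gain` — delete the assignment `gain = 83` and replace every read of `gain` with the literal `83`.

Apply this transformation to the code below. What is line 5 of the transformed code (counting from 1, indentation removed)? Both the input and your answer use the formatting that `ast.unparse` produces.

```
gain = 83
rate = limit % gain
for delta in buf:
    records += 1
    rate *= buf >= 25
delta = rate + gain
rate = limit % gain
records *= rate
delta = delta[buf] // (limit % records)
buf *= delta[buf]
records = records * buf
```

Transformed code:
rate = limit % 83
for delta in buf:
    records += 1
    rate *= buf >= 25
delta = rate + 83
rate = limit % 83
records *= rate
delta = delta[buf] // (limit % records)
buf *= delta[buf]
records = records * buf

delta = rate + 83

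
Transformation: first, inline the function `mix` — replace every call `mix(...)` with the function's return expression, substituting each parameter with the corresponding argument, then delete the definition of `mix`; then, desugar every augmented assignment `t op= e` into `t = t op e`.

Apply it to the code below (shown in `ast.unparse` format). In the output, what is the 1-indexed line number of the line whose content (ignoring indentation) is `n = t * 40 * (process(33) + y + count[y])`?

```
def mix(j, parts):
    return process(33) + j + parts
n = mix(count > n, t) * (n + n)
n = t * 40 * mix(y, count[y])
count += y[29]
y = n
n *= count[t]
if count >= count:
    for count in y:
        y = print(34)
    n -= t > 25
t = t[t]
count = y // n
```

2

Transformed code:
n = (process(33) + (count > n) + t) * (n + n)
n = t * 40 * (process(33) + y + count[y])
count = count + y[29]
y = n
n = n * count[t]
if count >= count:
    for count in y:
        y = print(34)
    n = n - (t > 25)
t = t[t]
count = y // n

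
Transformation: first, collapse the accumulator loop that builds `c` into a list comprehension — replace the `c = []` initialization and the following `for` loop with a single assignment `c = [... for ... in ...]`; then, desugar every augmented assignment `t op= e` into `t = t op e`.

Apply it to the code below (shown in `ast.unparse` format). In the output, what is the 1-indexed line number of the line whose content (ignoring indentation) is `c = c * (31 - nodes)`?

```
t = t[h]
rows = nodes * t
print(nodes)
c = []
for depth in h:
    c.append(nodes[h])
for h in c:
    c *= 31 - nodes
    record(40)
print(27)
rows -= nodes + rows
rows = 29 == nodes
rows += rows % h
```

6

Transformed code:
t = t[h]
rows = nodes * t
print(nodes)
c = [nodes[h] for depth in h]
for h in c:
    c = c * (31 - nodes)
    record(40)
print(27)
rows = rows - (nodes + rows)
rows = 29 == nodes
rows = rows + rows % h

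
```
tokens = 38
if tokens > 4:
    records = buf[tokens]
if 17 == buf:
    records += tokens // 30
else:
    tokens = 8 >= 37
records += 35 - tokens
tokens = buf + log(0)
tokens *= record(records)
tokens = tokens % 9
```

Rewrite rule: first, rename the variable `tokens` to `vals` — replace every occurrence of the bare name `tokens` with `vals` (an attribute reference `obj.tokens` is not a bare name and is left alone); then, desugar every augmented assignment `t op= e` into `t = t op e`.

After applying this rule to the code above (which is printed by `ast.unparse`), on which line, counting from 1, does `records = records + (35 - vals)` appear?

8

Transformed code:
vals = 38
if vals > 4:
    records = buf[vals]
if 17 == buf:
    records = records + vals // 30
else:
    vals = 8 >= 37
records = records + (35 - vals)
vals = buf + log(0)
vals = vals * record(records)
vals = vals % 9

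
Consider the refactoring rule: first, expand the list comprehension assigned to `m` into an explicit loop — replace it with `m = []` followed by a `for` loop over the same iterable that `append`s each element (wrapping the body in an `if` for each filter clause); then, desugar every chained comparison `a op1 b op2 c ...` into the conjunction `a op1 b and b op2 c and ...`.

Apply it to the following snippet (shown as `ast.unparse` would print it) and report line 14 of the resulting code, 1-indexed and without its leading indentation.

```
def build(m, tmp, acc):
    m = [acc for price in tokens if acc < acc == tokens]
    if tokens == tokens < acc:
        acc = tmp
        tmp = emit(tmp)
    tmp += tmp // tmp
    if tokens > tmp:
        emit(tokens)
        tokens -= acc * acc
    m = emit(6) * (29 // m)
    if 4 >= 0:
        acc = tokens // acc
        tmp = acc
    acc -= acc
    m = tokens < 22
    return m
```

Transformed code:
def build(m, tmp, acc):
    m = []
    for price in tokens:
        if acc < acc and acc == tokens:
            m.append(acc)
    if tokens == tokens and tokens < acc:
        acc = tmp
        tmp = emit(tmp)
    tmp += tmp // tmp
    if tokens > tmp:
        emit(tokens)
        tokens -= acc * acc
    m = emit(6) * (29 // m)
    if 4 >= 0:
        acc = tokens // acc
        tmp = acc
    acc -= acc
    m = tokens < 22
    return m

if 4 >= 0:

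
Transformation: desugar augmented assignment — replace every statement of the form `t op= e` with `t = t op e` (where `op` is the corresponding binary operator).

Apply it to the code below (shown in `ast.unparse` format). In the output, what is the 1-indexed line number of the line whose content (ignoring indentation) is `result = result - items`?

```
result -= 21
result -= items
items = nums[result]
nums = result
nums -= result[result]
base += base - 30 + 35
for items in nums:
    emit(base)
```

Transformed code:
result = result - 21
result = result - items
items = nums[result]
nums = result
nums = nums - result[result]
base = base + (base - 30 + 35)
for items in nums:
    emit(base)

2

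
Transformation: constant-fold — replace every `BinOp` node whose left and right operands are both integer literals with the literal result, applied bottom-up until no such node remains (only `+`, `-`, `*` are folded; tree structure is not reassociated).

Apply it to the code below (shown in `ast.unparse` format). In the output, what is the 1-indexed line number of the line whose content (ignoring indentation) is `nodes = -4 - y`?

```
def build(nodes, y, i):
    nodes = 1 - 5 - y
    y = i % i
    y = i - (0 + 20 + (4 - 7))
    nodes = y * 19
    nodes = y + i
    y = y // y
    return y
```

2

Transformed code:
def build(nodes, y, i):
    nodes = -4 - y
    y = i % i
    y = i - 17
    nodes = y * 19
    nodes = y + i
    y = y // y
    return y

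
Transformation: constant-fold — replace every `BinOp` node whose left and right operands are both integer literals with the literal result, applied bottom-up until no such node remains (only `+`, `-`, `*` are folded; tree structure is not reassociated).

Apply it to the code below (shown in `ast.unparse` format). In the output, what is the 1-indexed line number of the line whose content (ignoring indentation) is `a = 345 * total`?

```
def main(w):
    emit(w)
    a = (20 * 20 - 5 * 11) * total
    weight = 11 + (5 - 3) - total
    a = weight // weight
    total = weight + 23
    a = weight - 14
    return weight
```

Transformed code:
def main(w):
    emit(w)
    a = 345 * total
    weight = 13 - total
    a = weight // weight
    total = weight + 23
    a = weight - 14
    return weight

3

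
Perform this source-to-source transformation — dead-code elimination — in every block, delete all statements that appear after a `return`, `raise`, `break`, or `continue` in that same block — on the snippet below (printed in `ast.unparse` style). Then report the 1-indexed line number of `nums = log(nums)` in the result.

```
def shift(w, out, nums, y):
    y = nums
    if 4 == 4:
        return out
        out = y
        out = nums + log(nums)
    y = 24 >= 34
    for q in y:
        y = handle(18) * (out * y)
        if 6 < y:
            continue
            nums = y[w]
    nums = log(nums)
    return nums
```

Transformed code:
def shift(w, out, nums, y):
    y = nums
    if 4 == 4:
        return out
    y = 24 >= 34
    for q in y:
        y = handle(18) * (out * y)
        if 6 < y:
            continue
    nums = log(nums)
    return nums

10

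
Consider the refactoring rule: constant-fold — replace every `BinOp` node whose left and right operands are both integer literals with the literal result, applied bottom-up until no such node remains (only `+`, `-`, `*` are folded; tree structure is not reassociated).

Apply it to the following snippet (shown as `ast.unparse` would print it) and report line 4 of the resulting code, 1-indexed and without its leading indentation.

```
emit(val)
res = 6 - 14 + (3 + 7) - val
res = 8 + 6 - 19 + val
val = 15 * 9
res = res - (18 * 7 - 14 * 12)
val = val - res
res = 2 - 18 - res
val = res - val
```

Transformed code:
emit(val)
res = 2 - val
res = -5 + val
val = 135
res = res - -42
val = val - res
res = -16 - res
val = res - val

val = 135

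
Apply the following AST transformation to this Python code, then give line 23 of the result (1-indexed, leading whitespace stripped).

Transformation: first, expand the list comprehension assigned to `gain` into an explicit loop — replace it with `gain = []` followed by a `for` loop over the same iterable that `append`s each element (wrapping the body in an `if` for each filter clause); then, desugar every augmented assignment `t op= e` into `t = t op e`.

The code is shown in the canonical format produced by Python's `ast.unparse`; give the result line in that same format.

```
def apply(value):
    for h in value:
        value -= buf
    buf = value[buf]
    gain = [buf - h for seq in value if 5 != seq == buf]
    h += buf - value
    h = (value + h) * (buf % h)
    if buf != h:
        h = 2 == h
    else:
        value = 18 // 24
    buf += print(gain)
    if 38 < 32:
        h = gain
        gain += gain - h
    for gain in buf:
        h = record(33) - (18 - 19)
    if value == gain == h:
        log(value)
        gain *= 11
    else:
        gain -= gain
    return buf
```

Transformed code:
def apply(value):
    for h in value:
        value = value - buf
    buf = value[buf]
    gain = []
    for seq in value:
        if 5 != seq == buf:
            gain.append(buf - h)
    h = h + (buf - value)
    h = (value + h) * (buf % h)
    if buf != h:
        h = 2 == h
    else:
        value = 18 // 24
    buf = buf + print(gain)
    if 38 < 32:
        h = gain
        gain = gain + (gain - h)
    for gain in buf:
        h = record(33) - (18 - 19)
    if value == gain == h:
        log(value)
        gain = gain * 11
    else:
        gain = gain - gain
    return buf

gain = gain * 11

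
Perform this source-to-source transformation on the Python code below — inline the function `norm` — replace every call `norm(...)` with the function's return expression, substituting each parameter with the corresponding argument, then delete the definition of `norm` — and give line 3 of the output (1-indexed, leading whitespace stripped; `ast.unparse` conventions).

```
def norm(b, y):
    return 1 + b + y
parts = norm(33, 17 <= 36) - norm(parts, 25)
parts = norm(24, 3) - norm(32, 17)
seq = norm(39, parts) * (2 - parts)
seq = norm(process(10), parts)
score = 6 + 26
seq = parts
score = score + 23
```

Transformed code:
parts = 1 + 33 + (17 <= 36) - (1 + parts + 25)
parts = 1 + 24 + 3 - (1 + 32 + 17)
seq = (1 + 39 + parts) * (2 - parts)
seq = 1 + process(10) + parts
score = 6 + 26
seq = parts
score = score + 23

seq = (1 + 39 + parts) * (2 - parts)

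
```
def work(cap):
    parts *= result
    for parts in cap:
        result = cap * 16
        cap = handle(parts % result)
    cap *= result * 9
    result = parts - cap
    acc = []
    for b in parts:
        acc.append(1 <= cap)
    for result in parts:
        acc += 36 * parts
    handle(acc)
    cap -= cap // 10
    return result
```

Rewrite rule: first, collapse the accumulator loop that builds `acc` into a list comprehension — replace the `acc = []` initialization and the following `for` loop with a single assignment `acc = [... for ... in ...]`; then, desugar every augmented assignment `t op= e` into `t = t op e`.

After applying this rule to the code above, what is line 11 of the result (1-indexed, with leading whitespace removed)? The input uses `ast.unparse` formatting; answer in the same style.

Transformed code:
def work(cap):
    parts = parts * result
    for parts in cap:
        result = cap * 16
        cap = handle(parts % result)
    cap = cap * (result * 9)
    result = parts - cap
    acc = [1 <= cap for b in parts]
    for result in parts:
        acc = acc + 36 * parts
    handle(acc)
    cap = cap - cap // 10
    return result

handle(acc)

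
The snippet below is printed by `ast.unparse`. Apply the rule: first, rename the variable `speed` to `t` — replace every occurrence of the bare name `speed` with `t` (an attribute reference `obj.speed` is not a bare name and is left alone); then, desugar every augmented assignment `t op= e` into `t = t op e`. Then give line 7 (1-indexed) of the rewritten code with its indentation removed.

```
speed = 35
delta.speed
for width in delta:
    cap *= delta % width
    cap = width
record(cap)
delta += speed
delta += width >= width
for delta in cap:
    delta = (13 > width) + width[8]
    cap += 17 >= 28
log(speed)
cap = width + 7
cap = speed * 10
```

delta = delta + t

Transformed code:
t = 35
delta.speed
for width in delta:
    cap = cap * (delta % width)
    cap = width
record(cap)
delta = delta + t
delta = delta + (width >= width)
for delta in cap:
    delta = (13 > width) + width[8]
    cap = cap + (17 >= 28)
log(t)
cap = width + 7
cap = t * 10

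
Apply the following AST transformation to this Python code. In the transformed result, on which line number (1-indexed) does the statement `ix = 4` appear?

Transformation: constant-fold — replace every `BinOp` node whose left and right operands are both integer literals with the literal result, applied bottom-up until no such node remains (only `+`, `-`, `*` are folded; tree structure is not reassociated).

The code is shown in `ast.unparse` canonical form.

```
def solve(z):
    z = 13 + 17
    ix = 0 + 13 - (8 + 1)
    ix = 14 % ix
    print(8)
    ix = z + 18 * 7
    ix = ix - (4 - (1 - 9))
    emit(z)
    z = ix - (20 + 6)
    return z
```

Transformed code:
def solve(z):
    z = 30
    ix = 4
    ix = 14 % ix
    print(8)
    ix = z + 126
    ix = ix - 12
    emit(z)
    z = ix - 26
    return z

3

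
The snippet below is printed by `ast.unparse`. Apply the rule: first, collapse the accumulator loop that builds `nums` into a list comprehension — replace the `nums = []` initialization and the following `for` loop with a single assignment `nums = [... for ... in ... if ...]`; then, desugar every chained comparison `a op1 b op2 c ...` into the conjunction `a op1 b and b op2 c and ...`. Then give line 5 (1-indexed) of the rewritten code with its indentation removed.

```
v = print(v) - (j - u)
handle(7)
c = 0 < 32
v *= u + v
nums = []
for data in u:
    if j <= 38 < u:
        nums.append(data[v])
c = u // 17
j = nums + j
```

nums = [data[v] for data in u if j <= 38 and 38 < u]

Transformed code:
v = print(v) - (j - u)
handle(7)
c = 0 < 32
v *= u + v
nums = [data[v] for data in u if j <= 38 and 38 < u]
c = u // 17
j = nums + j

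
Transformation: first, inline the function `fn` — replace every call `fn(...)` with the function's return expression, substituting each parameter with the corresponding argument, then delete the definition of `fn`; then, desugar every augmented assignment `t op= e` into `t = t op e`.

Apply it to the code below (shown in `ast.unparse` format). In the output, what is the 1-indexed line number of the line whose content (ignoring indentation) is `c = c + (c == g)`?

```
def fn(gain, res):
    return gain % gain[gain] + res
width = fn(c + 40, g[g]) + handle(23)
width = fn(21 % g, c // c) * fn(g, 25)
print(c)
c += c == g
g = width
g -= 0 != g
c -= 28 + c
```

4

Transformed code:
width = (c + 40) % (c + 40)[c + 40] + g[g] + handle(23)
width = (21 % g % (21 % g)[21 % g] + c // c) * (g % g[g] + 25)
print(c)
c = c + (c == g)
g = width
g = g - (0 != g)
c = c - (28 + c)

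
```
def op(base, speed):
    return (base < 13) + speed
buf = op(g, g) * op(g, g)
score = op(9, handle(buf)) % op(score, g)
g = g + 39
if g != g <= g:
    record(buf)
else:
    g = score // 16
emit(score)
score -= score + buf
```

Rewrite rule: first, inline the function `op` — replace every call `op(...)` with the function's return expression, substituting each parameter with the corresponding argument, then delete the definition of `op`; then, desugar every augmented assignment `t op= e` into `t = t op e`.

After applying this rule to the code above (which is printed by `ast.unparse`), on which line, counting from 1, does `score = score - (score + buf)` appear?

Transformed code:
buf = ((g < 13) + g) * ((g < 13) + g)
score = ((9 < 13) + handle(buf)) % ((score < 13) + g)
g = g + 39
if g != g <= g:
    record(buf)
else:
    g = score // 16
emit(score)
score = score - (score + buf)

9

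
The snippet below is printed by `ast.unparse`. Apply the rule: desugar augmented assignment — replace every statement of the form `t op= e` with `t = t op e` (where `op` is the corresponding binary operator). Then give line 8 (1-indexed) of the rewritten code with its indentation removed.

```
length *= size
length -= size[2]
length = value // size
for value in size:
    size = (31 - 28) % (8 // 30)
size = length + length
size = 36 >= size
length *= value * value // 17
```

Transformed code:
length = length * size
length = length - size[2]
length = value // size
for value in size:
    size = (31 - 28) % (8 // 30)
size = length + length
size = 36 >= size
length = length * (value * value // 17)

length = length * (value * value // 17)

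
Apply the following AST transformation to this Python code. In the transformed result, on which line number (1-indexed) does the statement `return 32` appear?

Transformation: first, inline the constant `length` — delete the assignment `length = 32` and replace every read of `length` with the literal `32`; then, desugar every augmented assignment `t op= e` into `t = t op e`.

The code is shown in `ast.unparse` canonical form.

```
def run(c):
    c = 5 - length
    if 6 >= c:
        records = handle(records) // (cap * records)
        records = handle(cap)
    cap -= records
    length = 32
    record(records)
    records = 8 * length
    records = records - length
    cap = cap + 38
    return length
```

11

Transformed code:
def run(c):
    c = 5 - 32
    if 6 >= c:
        records = handle(records) // (cap * records)
        records = handle(cap)
    cap = cap - records
    record(records)
    records = 8 * 32
    records = records - 32
    cap = cap + 38
    return 32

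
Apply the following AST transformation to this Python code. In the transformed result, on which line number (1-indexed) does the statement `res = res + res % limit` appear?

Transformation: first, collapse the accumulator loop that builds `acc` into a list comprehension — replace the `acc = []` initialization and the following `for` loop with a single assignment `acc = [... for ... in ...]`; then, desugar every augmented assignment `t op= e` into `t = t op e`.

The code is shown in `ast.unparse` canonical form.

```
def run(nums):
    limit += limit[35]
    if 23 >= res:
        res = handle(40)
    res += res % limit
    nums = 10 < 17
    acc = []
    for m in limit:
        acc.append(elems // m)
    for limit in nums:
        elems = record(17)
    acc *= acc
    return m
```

Transformed code:
def run(nums):
    limit = limit + limit[35]
    if 23 >= res:
        res = handle(40)
    res = res + res % limit
    nums = 10 < 17
    acc = [elems // m for m in limit]
    for limit in nums:
        elems = record(17)
    acc = acc * acc
    return m

5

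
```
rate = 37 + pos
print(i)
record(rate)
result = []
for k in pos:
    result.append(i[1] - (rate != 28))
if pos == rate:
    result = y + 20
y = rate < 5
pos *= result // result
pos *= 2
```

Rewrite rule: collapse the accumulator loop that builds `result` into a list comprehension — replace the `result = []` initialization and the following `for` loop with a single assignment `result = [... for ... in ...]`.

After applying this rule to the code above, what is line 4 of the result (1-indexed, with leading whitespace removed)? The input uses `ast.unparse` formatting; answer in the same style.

result = [i[1] - (rate != 28) for k in pos]

Transformed code:
rate = 37 + pos
print(i)
record(rate)
result = [i[1] - (rate != 28) for k in pos]
if pos == rate:
    result = y + 20
y = rate < 5
pos *= result // result
pos *= 2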